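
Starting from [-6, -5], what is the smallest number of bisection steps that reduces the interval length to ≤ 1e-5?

17

Width after n steps is 1/2^n. Need 2^n ≥ 1/1e-5 = 100000.
2^16 = 65536 < 100000 ≤ 2^17 = 131072, so n = 17.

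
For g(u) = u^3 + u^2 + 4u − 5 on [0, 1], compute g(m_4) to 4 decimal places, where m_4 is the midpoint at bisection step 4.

0.4529

midpoint 0.5: g = -2.625 < 0 → [0.5, 1]
midpoint 0.75: g = -1.015625 < 0 → [0.75, 1]
midpoint 0.875: g = -0.064453 < 0 → [0.875, 1]
midpoint 0.9375: g = 0.4529 > 0 → [0.875, 0.9375]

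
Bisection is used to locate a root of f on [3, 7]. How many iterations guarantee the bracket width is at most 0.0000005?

Width after n steps is 4/2^n. Need 2^n ≥ 4/0.0000005 = 8000000.
2^22 = 4194304 < 8000000 ≤ 2^23 = 8388608, so n = 23.

23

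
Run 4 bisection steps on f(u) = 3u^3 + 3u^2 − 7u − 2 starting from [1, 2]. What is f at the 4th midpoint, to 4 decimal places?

0.7634

midpoint 1.5: f = 4.375 > 0 → [1, 1.5]
midpoint 1.25: f = -0.203125 < 0 → [1.25, 1.5]
midpoint 1.375: f = 1.845703 > 0 → [1.25, 1.375]
midpoint 1.3125: f = 0.7634 > 0 → [1.25, 1.3125]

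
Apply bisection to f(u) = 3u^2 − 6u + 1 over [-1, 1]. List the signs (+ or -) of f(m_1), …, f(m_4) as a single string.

m = 0, f(m) = 1 (+); new bracket [0, 1]
m = 0.5, f(m) = -1.25 (−); new bracket [0, 0.5]
m = 0.25, f(m) = -0.3125 (−); new bracket [0, 0.25]
m = 0.125, f(m) = 0.2969 (+); new bracket [0.125, 0.25]

+--+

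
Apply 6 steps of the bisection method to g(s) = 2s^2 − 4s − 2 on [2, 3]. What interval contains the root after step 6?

[2.40625, 2.421875]

midpoint 2.5: g = 0.5 > 0 → [2, 2.5]
midpoint 2.25: g = -0.875 < 0 → [2.25, 2.5]
midpoint 2.375: g = -0.21875 < 0 → [2.375, 2.5]
midpoint 2.4375: g = 0.1328 > 0 → [2.375, 2.4375]
midpoint 2.40625: g = -0.0449 < 0 → [2.40625, 2.4375]
midpoint 2.421875: g = 0.0435 > 0 → [2.40625, 2.421875]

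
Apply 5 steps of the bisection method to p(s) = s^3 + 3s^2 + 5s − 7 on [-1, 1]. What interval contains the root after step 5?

s = 0 gives p = -7, negative; keep [0, 1]
s = 0.5 gives p = -3.625, negative; keep [0.5, 1]
s = 0.75 gives p = -1.140625, negative; keep [0.75, 1]
s = 0.875 gives p = 0.3418, positive; keep [0.75, 0.875]
s = 0.8125 gives p = -0.4207, negative; keep [0.8125, 0.875]

[0.8125, 0.875]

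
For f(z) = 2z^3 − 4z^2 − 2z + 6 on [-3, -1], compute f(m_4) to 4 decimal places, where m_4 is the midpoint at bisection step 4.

0.3398

m = -2, f(m) = -22 (−); new bracket [-2, -1]
m = -1.5, f(m) = -6.75 (−); new bracket [-1.5, -1]
m = -1.25, f(m) = -1.65625 (−); new bracket [-1.25, -1]
m = -1.125, f(m) = 0.3398 (+); new bracket [-1.25, -1.125]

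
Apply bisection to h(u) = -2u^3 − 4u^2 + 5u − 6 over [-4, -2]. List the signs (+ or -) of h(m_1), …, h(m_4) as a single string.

h(-3) = -3 < 0, so the root lies in [-4, -3]
h(-3.5) = 13.25 > 0, so the root lies in [-3.5, -3]
h(-3.25) = 4.15625 > 0, so the root lies in [-3.25, -3]
h(-3.125) = 0.3477 > 0, so the root lies in [-3.125, -3]

-+++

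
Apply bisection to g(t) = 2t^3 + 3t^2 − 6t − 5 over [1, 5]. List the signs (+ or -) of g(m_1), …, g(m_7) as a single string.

t = 3 gives g = 58, positive; keep [1, 3]
t = 2 gives g = 11, positive; keep [1, 2]
t = 1.5 gives g = -0.5, negative; keep [1.5, 2]
t = 1.75 gives g = 4.4062, positive; keep [1.5, 1.75]
t = 1.625 gives g = 1.7539, positive; keep [1.5, 1.625]
t = 1.5625 gives g = 0.5786, positive; keep [1.5, 1.5625]
t = 1.53125 gives g = 0.0274, positive; keep [1.5, 1.53125]

++-++++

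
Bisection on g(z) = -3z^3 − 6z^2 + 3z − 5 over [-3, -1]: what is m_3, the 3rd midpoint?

z = -2 gives g = -11, negative; keep [-3, -2]
z = -2.5 gives g = -3.125, negative; keep [-3, -2.5]
z = -2.75 gives g = 3.765625, positive; keep [-2.75, -2.5]

-2.75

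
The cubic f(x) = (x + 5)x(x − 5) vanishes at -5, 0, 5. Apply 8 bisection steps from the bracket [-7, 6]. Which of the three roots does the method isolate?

m = -0.5, f(m) = 12.375 (+); new bracket [-7, -0.5]
m = -3.75, f(m) = 41.015625 (+); new bracket [-7, -3.75]
m = -5.375, f(m) = -20.912109 (−); new bracket [-5.375, -3.75]
m = -4.5625, f(m) = 19.0876 (+); new bracket [-5.375, -4.5625]
m = -4.96875, f(m) = 1.5479 (+); new bracket [-5.375, -4.96875]
m = -5.171875, f(m) = -9.0419 (−); new bracket [-5.171875, -4.96875]
m = -5.0703125, f(m) = -3.5901 (−); new bracket [-5.0703125, -4.96875]
m = -5.01953125, f(m) = -0.9823 (−); new bracket [-5.01953125, -4.96875]

-5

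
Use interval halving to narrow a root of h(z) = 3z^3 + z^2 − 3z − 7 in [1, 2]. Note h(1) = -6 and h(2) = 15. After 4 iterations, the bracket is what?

m = 1.5, h(m) = 0.875 (+); new bracket [1, 1.5]
m = 1.25, h(m) = -3.328125 (−); new bracket [1.25, 1.5]
m = 1.375, h(m) = -1.435547 (−); new bracket [1.375, 1.5]
m = 1.4375, h(m) = -0.3347 (−); new bracket [1.4375, 1.5]

[1.4375, 1.5]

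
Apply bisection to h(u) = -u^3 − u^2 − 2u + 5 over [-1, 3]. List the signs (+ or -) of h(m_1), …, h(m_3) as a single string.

+--

midpoint 1: h = 1 > 0 → [1, 3]
midpoint 2: h = -11 < 0 → [1, 2]
midpoint 1.5: h = -3.625 < 0 → [1, 1.5]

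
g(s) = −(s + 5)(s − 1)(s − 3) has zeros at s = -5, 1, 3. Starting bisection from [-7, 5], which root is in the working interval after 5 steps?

m = -1, g(m) = -32 (−); new bracket [-7, -1]
m = -4, g(m) = -35 (−); new bracket [-7, -4]
m = -5.5, g(m) = 27.625 (+); new bracket [-5.5, -4]
m = -4.75, g(m) = -11.1406 (−); new bracket [-5.5, -4.75]
m = -5.125, g(m) = 6.2207 (+); new bracket [-5.125, -4.75]

-5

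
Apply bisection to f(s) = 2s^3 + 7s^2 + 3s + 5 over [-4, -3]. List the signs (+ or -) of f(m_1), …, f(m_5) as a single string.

-+---

m = -3.5, f(m) = -5.5 (−); new bracket [-3.5, -3]
m = -3.25, f(m) = 0.53125 (+); new bracket [-3.5, -3.25]
m = -3.375, f(m) = -2.277344 (−); new bracket [-3.375, -3.25]
m = -3.3125, f(m) = -0.8228 (−); new bracket [-3.3125, -3.25]
m = -3.28125, f(m) = -0.1334 (−); new bracket [-3.28125, -3.25]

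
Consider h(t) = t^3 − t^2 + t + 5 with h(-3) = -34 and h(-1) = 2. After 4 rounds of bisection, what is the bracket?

[-1.375, -1.25]

t = -2 gives h = -9, negative; keep [-2, -1]
t = -1.5 gives h = -2.125, negative; keep [-1.5, -1]
t = -1.25 gives h = 0.234375, positive; keep [-1.5, -1.25]
t = -1.375 gives h = -0.8652, negative; keep [-1.375, -1.25]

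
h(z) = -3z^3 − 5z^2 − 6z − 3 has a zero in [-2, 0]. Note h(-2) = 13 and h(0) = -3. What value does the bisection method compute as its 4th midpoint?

m = -1, h(m) = 1 (+); new bracket [-1, 0]
m = -0.5, h(m) = -0.875 (−); new bracket [-1, -0.5]
m = -0.75, h(m) = -0.046875 (−); new bracket [-1, -0.75]
m = -0.875, h(m) = 0.4316 (+); new bracket [-0.875, -0.75]

-0.875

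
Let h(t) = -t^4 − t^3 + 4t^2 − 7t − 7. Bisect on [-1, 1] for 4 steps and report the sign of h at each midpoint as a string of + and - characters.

--+-

t = 0 gives h = -7, negative; keep [-1, 0]
t = -0.5 gives h = -2.4375, negative; keep [-1, -0.5]
t = -0.75 gives h = 0.605469, positive; keep [-0.75, -0.5]
t = -0.625 gives h = -0.9709, negative; keep [-0.75, -0.625]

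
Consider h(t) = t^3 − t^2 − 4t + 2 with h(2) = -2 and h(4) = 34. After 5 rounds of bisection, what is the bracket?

[2.3125, 2.375]

h(3) = 8 > 0, so the root lies in [2, 3]
h(2.5) = 1.375 > 0, so the root lies in [2, 2.5]
h(2.25) = -0.671875 < 0, so the root lies in [2.25, 2.5]
h(2.375) = 0.2559 > 0, so the root lies in [2.25, 2.375]
h(2.3125) = -0.2312 < 0, so the root lies in [2.3125, 2.375]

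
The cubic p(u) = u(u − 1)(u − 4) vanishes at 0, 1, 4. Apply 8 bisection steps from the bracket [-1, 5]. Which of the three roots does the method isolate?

m = 2, p(m) = -4 (−); new bracket [2, 5]
m = 3.5, p(m) = -4.375 (−); new bracket [3.5, 5]
m = 4.25, p(m) = 3.453125 (+); new bracket [3.5, 4.25]
m = 3.875, p(m) = -1.3926 (−); new bracket [3.875, 4.25]
m = 4.0625, p(m) = 0.7776 (+); new bracket [3.875, 4.0625]
m = 3.96875, p(m) = -0.3682 (−); new bracket [3.96875, 4.0625]
m = 4.015625, p(m) = 0.1892 (+); new bracket [3.96875, 4.015625]
m = 3.9921875, p(m) = -0.0933 (−); new bracket [3.9921875, 4.015625]

4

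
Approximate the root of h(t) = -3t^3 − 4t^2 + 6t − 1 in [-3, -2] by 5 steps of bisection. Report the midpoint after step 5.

-2.28125

t = -2.5 gives h = 5.875, positive; keep [-2.5, -2]
t = -2.25 gives h = -0.578125, negative; keep [-2.5, -2.25]
t = -2.375 gives h = 2.376953, positive; keep [-2.375, -2.25]
t = -2.3125 gives h = 0.8337, positive; keep [-2.3125, -2.25]
t = -2.28125 gives h = 0.1117, positive; keep [-2.28125, -2.25]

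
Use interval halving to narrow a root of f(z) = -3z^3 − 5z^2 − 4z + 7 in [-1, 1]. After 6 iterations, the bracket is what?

[0.71875, 0.75]

z = 0 gives f = 7, positive; keep [0, 1]
z = 0.5 gives f = 3.375, positive; keep [0.5, 1]
z = 0.75 gives f = -0.078125, negative; keep [0.5, 0.75]
z = 0.625 gives f = 1.8145, positive; keep [0.625, 0.75]
z = 0.6875 gives f = 0.9119, positive; keep [0.6875, 0.75]
z = 0.71875 gives f = 0.4281, positive; keep [0.71875, 0.75]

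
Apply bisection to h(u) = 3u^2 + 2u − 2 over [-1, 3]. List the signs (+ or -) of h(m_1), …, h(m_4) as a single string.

u = 1 gives h = 3, positive; keep [-1, 1]
u = 0 gives h = -2, negative; keep [0, 1]
u = 0.5 gives h = -0.25, negative; keep [0.5, 1]
u = 0.75 gives h = 1.1875, positive; keep [0.5, 0.75]

+--+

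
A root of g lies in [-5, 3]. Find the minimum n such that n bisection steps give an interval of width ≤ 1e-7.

27

Width after n steps is 8/2^n. Need 2^n ≥ 8/1e-7 = 80000000.
2^26 = 67108864 < 80000000 ≤ 2^27 = 134217728, so n = 27.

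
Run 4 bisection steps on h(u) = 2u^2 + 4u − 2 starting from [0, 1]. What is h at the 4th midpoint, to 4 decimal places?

m = 0.5, h(m) = 0.5 (+); new bracket [0, 0.5]
m = 0.25, h(m) = -0.875 (−); new bracket [0.25, 0.5]
m = 0.375, h(m) = -0.21875 (−); new bracket [0.375, 0.5]
m = 0.4375, h(m) = 0.1328 (+); new bracket [0.375, 0.4375]

0.1328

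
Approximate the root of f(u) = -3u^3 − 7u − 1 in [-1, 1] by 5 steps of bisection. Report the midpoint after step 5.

-0.1875

u = 0 gives f = -1, negative; keep [-1, 0]
u = -0.5 gives f = 2.875, positive; keep [-0.5, 0]
u = -0.25 gives f = 0.796875, positive; keep [-0.25, 0]
u = -0.125 gives f = -0.1191, negative; keep [-0.25, -0.125]
u = -0.1875 gives f = 0.3323, positive; keep [-0.1875, -0.125]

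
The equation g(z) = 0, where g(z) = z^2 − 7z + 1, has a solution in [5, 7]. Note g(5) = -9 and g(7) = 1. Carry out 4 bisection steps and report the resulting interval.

[6.75, 6.875]

m = 6, g(m) = -5 (−); new bracket [6, 7]
m = 6.5, g(m) = -2.25 (−); new bracket [6.5, 7]
m = 6.75, g(m) = -0.6875 (−); new bracket [6.75, 7]
m = 6.875, g(m) = 0.1406 (+); new bracket [6.75, 6.875]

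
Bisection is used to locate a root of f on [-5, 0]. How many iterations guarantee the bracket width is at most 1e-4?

Width after n steps is 5/2^n. Need 2^n ≥ 5/1e-4 = 50000.
2^15 = 32768 < 50000 ≤ 2^16 = 65536, so n = 16.

16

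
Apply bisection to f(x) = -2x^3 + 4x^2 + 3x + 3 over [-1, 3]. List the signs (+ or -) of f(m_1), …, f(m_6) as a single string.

+++-++

f(1) = 8 > 0, so the root lies in [1, 3]
f(2) = 9 > 0, so the root lies in [2, 3]
f(2.5) = 4.25 > 0, so the root lies in [2.5, 3]
f(2.75) = -0.0938 < 0, so the root lies in [2.5, 2.75]
f(2.625) = 2.2617 > 0, so the root lies in [2.625, 2.75]
f(2.6875) = 1.1313 > 0, so the root lies in [2.6875, 2.75]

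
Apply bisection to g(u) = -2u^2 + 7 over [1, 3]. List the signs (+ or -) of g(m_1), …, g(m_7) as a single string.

u = 2 gives g = -1, negative; keep [1, 2]
u = 1.5 gives g = 2.5, positive; keep [1.5, 2]
u = 1.75 gives g = 0.875, positive; keep [1.75, 2]
u = 1.875 gives g = -0.0312, negative; keep [1.75, 1.875]
u = 1.8125 gives g = 0.4297, positive; keep [1.8125, 1.875]
u = 1.84375 gives g = 0.2012, positive; keep [1.84375, 1.875]
u = 1.859375 gives g = 0.0854, positive; keep [1.859375, 1.875]

-++-+++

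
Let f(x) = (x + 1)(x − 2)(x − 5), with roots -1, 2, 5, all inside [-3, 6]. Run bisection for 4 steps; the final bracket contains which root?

-1

m = 1.5, f(m) = 4.375 (+); new bracket [-3, 1.5]
m = -0.75, f(m) = 3.953125 (+); new bracket [-3, -0.75]
m = -1.875, f(m) = -23.310547 (−); new bracket [-1.875, -0.75]
m = -1.3125, f(m) = -6.5344 (−); new bracket [-1.3125, -0.75]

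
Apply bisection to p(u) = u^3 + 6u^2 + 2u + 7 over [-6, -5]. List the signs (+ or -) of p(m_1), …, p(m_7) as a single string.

u = -5.5 gives p = 11.125, positive; keep [-6, -5.5]
u = -5.75 gives p = 3.765625, positive; keep [-6, -5.75]
u = -5.875 gives p = -0.435547, negative; keep [-5.875, -5.75]
u = -5.8125 gives p = 1.7097, positive; keep [-5.875, -5.8125]
u = -5.84375 gives p = 0.6483, positive; keep [-5.875, -5.84375]
u = -5.859375 gives p = 0.1092, positive; keep [-5.875, -5.859375]
u = -5.8671875 gives p = -0.1625, negative; keep [-5.8671875, -5.859375]

++-+++-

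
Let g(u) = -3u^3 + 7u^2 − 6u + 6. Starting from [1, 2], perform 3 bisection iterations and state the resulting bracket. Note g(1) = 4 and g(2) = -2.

g(1.5) = 2.625 > 0, so the root lies in [1.5, 2]
g(1.75) = 0.859375 > 0, so the root lies in [1.75, 2]
g(1.875) = -0.416016 < 0, so the root lies in [1.75, 1.875]

[1.75, 1.875]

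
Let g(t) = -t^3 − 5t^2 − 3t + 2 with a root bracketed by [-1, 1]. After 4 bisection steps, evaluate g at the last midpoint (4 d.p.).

0.1191

m = 0, g(m) = 2 (+); new bracket [0, 1]
m = 0.5, g(m) = -0.875 (−); new bracket [0, 0.5]
m = 0.25, g(m) = 0.921875 (+); new bracket [0.25, 0.5]
m = 0.375, g(m) = 0.1191 (+); new bracket [0.375, 0.5]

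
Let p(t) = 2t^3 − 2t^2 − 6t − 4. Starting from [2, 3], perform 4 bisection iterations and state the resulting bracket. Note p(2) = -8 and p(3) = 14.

m = 2.5, p(m) = -0.25 (−); new bracket [2.5, 3]
m = 2.75, p(m) = 5.96875 (+); new bracket [2.5, 2.75]
m = 2.625, p(m) = 2.644531 (+); new bracket [2.5, 2.625]
m = 2.5625, p(m) = 1.145 (+); new bracket [2.5, 2.5625]

[2.5, 2.5625]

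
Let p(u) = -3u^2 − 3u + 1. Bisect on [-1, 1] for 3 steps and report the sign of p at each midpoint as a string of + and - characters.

+-+

p(0) = 1 > 0, so the root lies in [0, 1]
p(0.5) = -1.25 < 0, so the root lies in [0, 0.5]
p(0.25) = 0.0625 > 0, so the root lies in [0.25, 0.5]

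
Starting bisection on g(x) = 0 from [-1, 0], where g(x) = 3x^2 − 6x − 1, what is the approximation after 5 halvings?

midpoint -0.5: g = 2.75 > 0 → [-0.5, 0]
midpoint -0.25: g = 0.6875 > 0 → [-0.25, 0]
midpoint -0.125: g = -0.203125 < 0 → [-0.25, -0.125]
midpoint -0.1875: g = 0.2305 > 0 → [-0.1875, -0.125]
midpoint -0.15625: g = 0.0107 > 0 → [-0.15625, -0.125]

-0.15625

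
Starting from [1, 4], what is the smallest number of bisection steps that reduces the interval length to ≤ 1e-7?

Width after n steps is 3/2^n. Need 2^n ≥ 3/1e-7 = 30000000.
2^24 = 16777216 < 30000000 ≤ 2^25 = 33554432, so n = 25.

25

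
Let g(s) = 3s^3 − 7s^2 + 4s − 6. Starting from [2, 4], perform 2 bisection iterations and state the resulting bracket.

[2, 2.5]

midpoint 3: g = 24 > 0 → [2, 3]
midpoint 2.5: g = 7.125 > 0 → [2, 2.5]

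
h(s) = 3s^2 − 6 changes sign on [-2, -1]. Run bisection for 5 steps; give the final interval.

s = -1.5 gives h = 0.75, positive; keep [-1.5, -1]
s = -1.25 gives h = -1.3125, negative; keep [-1.5, -1.25]
s = -1.375 gives h = -0.328125, negative; keep [-1.5, -1.375]
s = -1.4375 gives h = 0.1992, positive; keep [-1.4375, -1.375]
s = -1.40625 gives h = -0.0674, negative; keep [-1.4375, -1.40625]

[-1.4375, -1.40625]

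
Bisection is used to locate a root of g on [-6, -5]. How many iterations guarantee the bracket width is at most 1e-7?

Width after n steps is 1/2^n. Need 2^n ≥ 1/1e-7 = 10000000.
2^23 = 8388608 < 10000000 ≤ 2^24 = 16777216, so n = 24.

24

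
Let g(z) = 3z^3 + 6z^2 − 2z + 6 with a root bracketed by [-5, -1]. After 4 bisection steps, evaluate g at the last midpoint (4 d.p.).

-5.5156

z = -3 gives g = -15, negative; keep [-3, -1]
z = -2 gives g = 10, positive; keep [-3, -2]
z = -2.5 gives g = 1.625, positive; keep [-3, -2.5]
z = -2.75 gives g = -5.5156, negative; keep [-2.75, -2.5]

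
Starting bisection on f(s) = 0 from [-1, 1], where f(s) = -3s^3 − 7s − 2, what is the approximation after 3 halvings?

-0.25

s = 0 gives f = -2, negative; keep [-1, 0]
s = -0.5 gives f = 1.875, positive; keep [-0.5, 0]
s = -0.25 gives f = -0.203125, negative; keep [-0.5, -0.25]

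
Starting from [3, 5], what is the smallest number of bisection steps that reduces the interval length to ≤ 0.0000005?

Width after n steps is 2/2^n. Need 2^n ≥ 2/0.0000005 = 4000000.
2^21 = 2097152 < 4000000 ≤ 2^22 = 4194304, so n = 22.

22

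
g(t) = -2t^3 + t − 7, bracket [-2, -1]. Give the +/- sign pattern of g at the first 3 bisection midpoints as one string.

m = -1.5, g(m) = -1.75 (−); new bracket [-2, -1.5]
m = -1.75, g(m) = 1.96875 (+); new bracket [-1.75, -1.5]
m = -1.625, g(m) = -0.042969 (−); new bracket [-1.75, -1.625]

-+-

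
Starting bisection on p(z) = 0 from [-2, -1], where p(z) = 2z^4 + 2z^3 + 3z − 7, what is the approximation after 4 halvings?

-1.9375

m = -1.5, p(m) = -8.125 (−); new bracket [-2, -1.5]
m = -1.75, p(m) = -4.210938 (−); new bracket [-2, -1.75]
m = -1.875, p(m) = -1.089355 (−); new bracket [-2, -1.875]
m = -1.9375, p(m) = 0.8247 (+); new bracket [-1.9375, -1.875]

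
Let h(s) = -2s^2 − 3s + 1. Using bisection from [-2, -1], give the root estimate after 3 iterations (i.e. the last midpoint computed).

-1.875

h(-1.5) = 1 > 0, so the root lies in [-2, -1.5]
h(-1.75) = 0.125 > 0, so the root lies in [-2, -1.75]
h(-1.875) = -0.40625 < 0, so the root lies in [-1.875, -1.75]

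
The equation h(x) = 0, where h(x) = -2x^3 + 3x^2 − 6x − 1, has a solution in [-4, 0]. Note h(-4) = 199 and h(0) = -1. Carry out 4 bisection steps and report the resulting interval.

[-0.25, 0]

m = -2, h(m) = 39 (+); new bracket [-2, 0]
m = -1, h(m) = 10 (+); new bracket [-1, 0]
m = -0.5, h(m) = 3 (+); new bracket [-0.5, 0]
m = -0.25, h(m) = 0.7188 (+); new bracket [-0.25, 0]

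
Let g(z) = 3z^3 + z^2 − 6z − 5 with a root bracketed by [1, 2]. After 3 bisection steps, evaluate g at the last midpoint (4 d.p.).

z = 1.5 gives g = -1.625, negative; keep [1.5, 2]
z = 1.75 gives g = 3.640625, positive; keep [1.5, 1.75]
z = 1.625 gives g = 0.763672, positive; keep [1.5, 1.625]

0.7637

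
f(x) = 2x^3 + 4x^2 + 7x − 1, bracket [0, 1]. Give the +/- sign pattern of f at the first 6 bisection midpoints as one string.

++-+++

midpoint 0.5: f = 3.75 > 0 → [0, 0.5]
midpoint 0.25: f = 1.03125 > 0 → [0, 0.25]
midpoint 0.125: f = -0.058594 < 0 → [0.125, 0.25]
midpoint 0.1875: f = 0.4663 > 0 → [0.125, 0.1875]
midpoint 0.15625: f = 0.199 > 0 → [0.125, 0.15625]
midpoint 0.140625: f = 0.069 > 0 → [0.125, 0.140625]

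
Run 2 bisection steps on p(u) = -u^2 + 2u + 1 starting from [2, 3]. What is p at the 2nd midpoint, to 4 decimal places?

0.4375

m = 2.5, p(m) = -0.25 (−); new bracket [2, 2.5]
m = 2.25, p(m) = 0.4375 (+); new bracket [2.25, 2.5]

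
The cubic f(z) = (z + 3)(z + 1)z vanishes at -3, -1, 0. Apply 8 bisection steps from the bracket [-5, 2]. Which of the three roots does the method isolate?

midpoint -1.5: f = 1.125 > 0 → [-5, -1.5]
midpoint -3.25: f = -1.828125 < 0 → [-3.25, -1.5]
midpoint -2.375: f = 2.041016 > 0 → [-3.25, -2.375]
midpoint -2.8125: f = 0.9558 > 0 → [-3.25, -2.8125]
midpoint -3.03125: f = -0.1924 < 0 → [-3.03125, -2.8125]
midpoint -2.921875: f = 0.4387 > 0 → [-3.03125, -2.921875]
midpoint -2.9765625: f = 0.1379 > 0 → [-3.03125, -2.9765625]
midpoint -3.00390625: f = -0.0235 < 0 → [-3.00390625, -2.9765625]

-3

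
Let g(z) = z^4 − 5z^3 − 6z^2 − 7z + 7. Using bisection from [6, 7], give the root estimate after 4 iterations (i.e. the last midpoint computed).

6.1875

midpoint 6.5: g = 119.9375 > 0 → [6, 6.5]
midpoint 6.25: g = 34.050781 > 0 → [6, 6.25]
midpoint 6.125: g = -2.462646 < 0 → [6.125, 6.25]
midpoint 6.1875: g = 15.2827 > 0 → [6.125, 6.1875]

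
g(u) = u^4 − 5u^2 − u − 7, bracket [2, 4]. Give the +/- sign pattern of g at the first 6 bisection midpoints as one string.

m = 3, g(m) = 26 (+); new bracket [2, 3]
m = 2.5, g(m) = -1.6875 (−); new bracket [2.5, 3]
m = 2.75, g(m) = 9.628906 (+); new bracket [2.5, 2.75]
m = 2.625, g(m) = 3.4026 (+); new bracket [2.5, 2.625]
m = 2.5625, g(m) = 0.7232 (+); new bracket [2.5, 2.5625]
m = 2.53125, g(m) = -0.5148 (−); new bracket [2.53125, 2.5625]

+-+++-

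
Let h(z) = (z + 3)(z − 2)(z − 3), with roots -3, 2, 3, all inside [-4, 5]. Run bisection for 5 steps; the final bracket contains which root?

-3

m = 0.5, h(m) = 13.125 (+); new bracket [-4, 0.5]
m = -1.75, h(m) = 22.265625 (+); new bracket [-4, -1.75]
m = -2.875, h(m) = 3.580078 (+); new bracket [-4, -2.875]
m = -3.4375, h(m) = -15.3142 (−); new bracket [-3.4375, -2.875]
m = -3.15625, h(m) = -4.9599 (−); new bracket [-3.15625, -2.875]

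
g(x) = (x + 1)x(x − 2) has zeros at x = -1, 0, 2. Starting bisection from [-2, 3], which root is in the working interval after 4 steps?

m = 0.5, g(m) = -1.125 (−); new bracket [0.5, 3]
m = 1.75, g(m) = -1.203125 (−); new bracket [1.75, 3]
m = 2.375, g(m) = 3.005859 (+); new bracket [1.75, 2.375]
m = 2.0625, g(m) = 0.3948 (+); new bracket [1.75, 2.0625]

2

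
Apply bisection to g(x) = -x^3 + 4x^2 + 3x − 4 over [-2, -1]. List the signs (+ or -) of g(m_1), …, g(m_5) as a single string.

++--+

x = -1.5 gives g = 3.875, positive; keep [-1.5, -1]
x = -1.25 gives g = 0.453125, positive; keep [-1.25, -1]
x = -1.125 gives g = -0.888672, negative; keep [-1.25, -1.125]
x = -1.1875 gives g = -0.2473, negative; keep [-1.25, -1.1875]
x = -1.21875 gives g = 0.0954, positive; keep [-1.21875, -1.1875]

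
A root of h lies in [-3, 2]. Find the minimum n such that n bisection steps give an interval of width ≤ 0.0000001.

26

Width after n steps is 5/2^n. Need 2^n ≥ 5/0.0000001 = 50000000.
2^25 = 33554432 < 50000000 ≤ 2^26 = 67108864, so n = 26.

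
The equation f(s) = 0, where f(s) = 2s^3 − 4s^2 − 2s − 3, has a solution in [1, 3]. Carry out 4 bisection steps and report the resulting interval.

[2.5, 2.625]

midpoint 2: f = -7 < 0 → [2, 3]
midpoint 2.5: f = -1.75 < 0 → [2.5, 3]
midpoint 2.75: f = 2.84375 > 0 → [2.5, 2.75]
midpoint 2.625: f = 0.3633 > 0 → [2.5, 2.625]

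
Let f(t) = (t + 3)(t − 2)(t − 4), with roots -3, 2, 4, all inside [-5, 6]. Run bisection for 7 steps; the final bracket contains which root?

-3

m = 0.5, f(m) = 18.375 (+); new bracket [-5, 0.5]
m = -2.25, f(m) = 19.921875 (+); new bracket [-5, -2.25]
m = -3.625, f(m) = -26.806641 (−); new bracket [-3.625, -2.25]
m = -2.9375, f(m) = 2.1409 (+); new bracket [-3.625, -2.9375]
m = -3.28125, f(m) = -10.8152 (−); new bracket [-3.28125, -2.9375]
m = -3.109375, f(m) = -3.973 (−); new bracket [-3.109375, -2.9375]
m = -3.0234375, f(m) = -0.8269 (−); new bracket [-3.0234375, -2.9375]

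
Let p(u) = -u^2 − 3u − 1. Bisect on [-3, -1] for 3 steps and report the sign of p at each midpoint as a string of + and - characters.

++-

midpoint -2: p = 1 > 0 → [-3, -2]
midpoint -2.5: p = 0.25 > 0 → [-3, -2.5]
midpoint -2.75: p = -0.3125 < 0 → [-2.75, -2.5]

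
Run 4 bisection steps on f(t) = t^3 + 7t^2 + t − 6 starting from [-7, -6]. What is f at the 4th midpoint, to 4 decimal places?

f(-6.5) = 8.625 > 0, so the root lies in [-7, -6.5]
f(-6.75) = -1.359375 < 0, so the root lies in [-6.75, -6.5]
f(-6.625) = 3.833984 > 0, so the root lies in [-6.75, -6.625]
f(-6.6875) = 1.2883 > 0, so the root lies in [-6.75, -6.6875]

1.2883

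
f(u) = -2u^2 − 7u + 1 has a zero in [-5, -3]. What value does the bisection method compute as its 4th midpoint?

-3.625

u = -4 gives f = -3, negative; keep [-4, -3]
u = -3.5 gives f = 1, positive; keep [-4, -3.5]
u = -3.75 gives f = -0.875, negative; keep [-3.75, -3.5]
u = -3.625 gives f = 0.0938, positive; keep [-3.75, -3.625]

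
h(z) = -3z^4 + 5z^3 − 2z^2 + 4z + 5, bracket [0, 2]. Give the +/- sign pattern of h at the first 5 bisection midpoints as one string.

++++-

h(1) = 9 > 0, so the root lies in [1, 2]
h(1.5) = 8.1875 > 0, so the root lies in [1.5, 2]
h(1.75) = 4.535156 > 0, so the root lies in [1.75, 2]
h(1.875) = 1.3489 > 0, so the root lies in [1.875, 2]
h(1.9375) = -0.6673 < 0, so the root lies in [1.875, 1.9375]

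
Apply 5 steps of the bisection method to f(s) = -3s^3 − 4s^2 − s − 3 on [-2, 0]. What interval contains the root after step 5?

midpoint -1: f = -3 < 0 → [-2, -1]
midpoint -1.5: f = -0.375 < 0 → [-2, -1.5]
midpoint -1.75: f = 2.578125 > 0 → [-1.75, -1.5]
midpoint -1.625: f = 0.9355 > 0 → [-1.625, -1.5]
midpoint -1.5625: f = 0.241 > 0 → [-1.5625, -1.5]

[-1.5625, -1.5]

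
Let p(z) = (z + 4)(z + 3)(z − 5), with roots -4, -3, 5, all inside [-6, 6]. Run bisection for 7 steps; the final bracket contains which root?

midpoint 0: p = -60 < 0 → [0, 6]
midpoint 3: p = -84 < 0 → [3, 6]
midpoint 4.5: p = -31.875 < 0 → [4.5, 6]
midpoint 5.25: p = 19.0781 > 0 → [4.5, 5.25]
midpoint 4.875: p = -8.7363 < 0 → [4.875, 5.25]
midpoint 5.0625: p = 4.5667 > 0 → [4.875, 5.0625]
midpoint 4.96875: p = -2.2334 < 0 → [4.96875, 5.0625]

5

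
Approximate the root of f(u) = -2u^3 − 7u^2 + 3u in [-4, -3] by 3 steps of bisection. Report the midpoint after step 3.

f(-3.5) = -10.5 < 0, so the root lies in [-4, -3.5]
f(-3.75) = -4.21875 < 0, so the root lies in [-4, -3.75]
f(-3.875) = -0.363281 < 0, so the root lies in [-4, -3.875]

-3.875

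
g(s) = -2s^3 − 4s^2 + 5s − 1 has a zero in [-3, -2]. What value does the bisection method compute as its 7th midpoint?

s = -2.5 gives g = -7.25, negative; keep [-3, -2.5]
s = -2.75 gives g = -3.40625, negative; keep [-3, -2.75]
s = -2.875 gives g = -0.910156, negative; keep [-3, -2.875]
s = -2.9375 gives g = 0.4917, positive; keep [-2.9375, -2.875]
s = -2.90625 gives g = -0.2224, negative; keep [-2.9375, -2.90625]
s = -2.921875 gives g = 0.1314, positive; keep [-2.921875, -2.90625]
s = -2.9140625 gives g = -0.0463, negative; keep [-2.921875, -2.9140625]

-2.9140625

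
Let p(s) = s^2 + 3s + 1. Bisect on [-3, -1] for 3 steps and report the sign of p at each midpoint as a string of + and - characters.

s = -2 gives p = -1, negative; keep [-3, -2]
s = -2.5 gives p = -0.25, negative; keep [-3, -2.5]
s = -2.75 gives p = 0.3125, positive; keep [-2.75, -2.5]

--+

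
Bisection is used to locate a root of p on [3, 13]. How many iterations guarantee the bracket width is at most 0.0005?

15

Width after n steps is 10/2^n. Need 2^n ≥ 10/0.0005 = 20000.
2^14 = 16384 < 20000 ≤ 2^15 = 32768, so n = 15.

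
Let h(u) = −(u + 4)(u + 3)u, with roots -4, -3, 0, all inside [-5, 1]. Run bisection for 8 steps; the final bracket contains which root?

u = -2 gives h = 4, positive; keep [-2, 1]
u = -0.5 gives h = 4.375, positive; keep [-0.5, 1]
u = 0.25 gives h = -3.453125, negative; keep [-0.5, 0.25]
u = -0.125 gives h = 1.3926, positive; keep [-0.125, 0.25]
u = 0.0625 gives h = -0.7776, negative; keep [-0.125, 0.0625]
u = -0.03125 gives h = 0.3682, positive; keep [-0.03125, 0.0625]
u = 0.015625 gives h = -0.1892, negative; keep [-0.03125, 0.015625]
u = -0.0078125 gives h = 0.0933, positive; keep [-0.0078125, 0.015625]

0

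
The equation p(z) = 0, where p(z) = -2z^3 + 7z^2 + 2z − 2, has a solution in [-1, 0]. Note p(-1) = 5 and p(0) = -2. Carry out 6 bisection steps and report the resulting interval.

[-0.640625, -0.625]

midpoint -0.5: p = -1 < 0 → [-1, -0.5]
midpoint -0.75: p = 1.28125 > 0 → [-0.75, -0.5]
midpoint -0.625: p = -0.027344 < 0 → [-0.75, -0.625]
midpoint -0.6875: p = 0.5835 > 0 → [-0.6875, -0.625]
midpoint -0.65625: p = 0.2674 > 0 → [-0.65625, -0.625]
midpoint -0.640625: p = 0.1174 > 0 → [-0.640625, -0.625]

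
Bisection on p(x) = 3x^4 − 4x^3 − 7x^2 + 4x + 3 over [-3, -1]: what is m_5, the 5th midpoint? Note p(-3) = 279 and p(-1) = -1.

-1.0625

midpoint -2: p = 47 > 0 → [-2, -1]
midpoint -1.5: p = 9.9375 > 0 → [-1.5, -1]
midpoint -1.25: p = 2.199219 > 0 → [-1.25, -1]
midpoint -1.125: p = 0.1414 > 0 → [-1.125, -1]
midpoint -1.0625: p = -0.5312 < 0 → [-1.125, -1.0625]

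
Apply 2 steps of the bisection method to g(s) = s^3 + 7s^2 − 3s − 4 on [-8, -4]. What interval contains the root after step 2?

m = -6, g(m) = 50 (+); new bracket [-8, -6]
m = -7, g(m) = 17 (+); new bracket [-8, -7]

[-8, -7]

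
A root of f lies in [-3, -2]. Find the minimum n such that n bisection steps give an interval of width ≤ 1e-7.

24

Width after n steps is 1/2^n. Need 2^n ≥ 1/1e-7 = 10000000.
2^23 = 8388608 < 10000000 ≤ 2^24 = 16777216, so n = 24.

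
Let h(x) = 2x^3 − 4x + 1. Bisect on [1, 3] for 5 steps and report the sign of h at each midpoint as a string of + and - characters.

m = 2, h(m) = 9 (+); new bracket [1, 2]
m = 1.5, h(m) = 1.75 (+); new bracket [1, 1.5]
m = 1.25, h(m) = -0.09375 (−); new bracket [1.25, 1.5]
m = 1.375, h(m) = 0.6992 (+); new bracket [1.25, 1.375]
m = 1.3125, h(m) = 0.272 (+); new bracket [1.25, 1.3125]

++-++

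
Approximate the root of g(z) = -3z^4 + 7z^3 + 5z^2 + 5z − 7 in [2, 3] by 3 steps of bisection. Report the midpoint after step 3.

midpoint 2.5: g = 28.9375 > 0 → [2.5, 3]
midpoint 2.75: g = 18.566406 > 0 → [2.75, 3]
midpoint 2.875: g = 10.087158 > 0 → [2.875, 3]

2.875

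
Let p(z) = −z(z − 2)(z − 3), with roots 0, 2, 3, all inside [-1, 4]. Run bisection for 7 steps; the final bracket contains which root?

z = 1.5 gives p = -1.125, negative; keep [-1, 1.5]
z = 0.25 gives p = -1.203125, negative; keep [-1, 0.25]
z = -0.375 gives p = 3.005859, positive; keep [-0.375, 0.25]
z = -0.0625 gives p = 0.3948, positive; keep [-0.0625, 0.25]
z = 0.09375 gives p = -0.5194, negative; keep [-0.0625, 0.09375]
z = 0.015625 gives p = -0.0925, negative; keep [-0.0625, 0.015625]
z = -0.0234375 gives p = 0.1434, positive; keep [-0.0234375, 0.015625]

0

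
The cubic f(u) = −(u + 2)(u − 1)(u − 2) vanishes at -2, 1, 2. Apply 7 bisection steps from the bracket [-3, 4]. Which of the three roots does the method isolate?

f(0.5) = -1.875 < 0, so the root lies in [-3, 0.5]
f(-1.25) = -5.484375 < 0, so the root lies in [-3, -1.25]
f(-2.125) = 1.611328 > 0, so the root lies in [-2.125, -1.25]
f(-1.6875) = -3.0969 < 0, so the root lies in [-2.125, -1.6875]
f(-1.90625) = -1.0643 < 0, so the root lies in [-2.125, -1.90625]
f(-2.015625) = 0.1892 > 0, so the root lies in [-2.015625, -1.90625]
f(-1.9609375) = -0.4581 < 0, so the root lies in [-2.015625, -1.9609375]

-2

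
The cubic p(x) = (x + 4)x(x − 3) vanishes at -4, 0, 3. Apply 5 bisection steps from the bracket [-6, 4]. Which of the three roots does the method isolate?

midpoint -1: p = 12 > 0 → [-6, -1]
midpoint -3.5: p = 11.375 > 0 → [-6, -3.5]
midpoint -4.75: p = -27.609375 < 0 → [-4.75, -3.5]
midpoint -4.125: p = -3.6738 < 0 → [-4.125, -3.5]
midpoint -3.8125: p = 4.8699 > 0 → [-4.125, -3.8125]

-4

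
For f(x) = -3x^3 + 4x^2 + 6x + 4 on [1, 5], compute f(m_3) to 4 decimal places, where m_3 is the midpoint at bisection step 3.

x = 3 gives f = -23, negative; keep [1, 3]
x = 2 gives f = 8, positive; keep [2, 3]
x = 2.5 gives f = -2.875, negative; keep [2, 2.5]

-2.8750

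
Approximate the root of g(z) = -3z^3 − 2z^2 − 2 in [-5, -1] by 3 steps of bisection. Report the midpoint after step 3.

g(-3) = 61 > 0, so the root lies in [-3, -1]
g(-2) = 14 > 0, so the root lies in [-2, -1]
g(-1.5) = 3.625 > 0, so the root lies in [-1.5, -1]

-1.5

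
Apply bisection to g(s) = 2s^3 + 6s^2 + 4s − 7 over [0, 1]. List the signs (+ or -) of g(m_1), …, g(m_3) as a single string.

g(0.5) = -3.25 < 0, so the root lies in [0.5, 1]
g(0.75) = 0.21875 > 0, so the root lies in [0.5, 0.75]
g(0.625) = -1.667969 < 0, so the root lies in [0.625, 0.75]

-+-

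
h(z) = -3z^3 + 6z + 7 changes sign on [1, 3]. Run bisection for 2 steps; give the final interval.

[1.5, 2]

h(2) = -5 < 0, so the root lies in [1, 2]
h(1.5) = 5.875 > 0, so the root lies in [1.5, 2]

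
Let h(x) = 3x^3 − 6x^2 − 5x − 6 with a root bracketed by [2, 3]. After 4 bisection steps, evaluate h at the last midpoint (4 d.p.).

-0.7815

midpoint 2.5: h = -9.125 < 0 → [2.5, 3]
midpoint 2.75: h = -2.734375 < 0 → [2.75, 3]
midpoint 2.875: h = 1.322266 > 0 → [2.75, 2.875]
midpoint 2.8125: h = -0.7815 < 0 → [2.8125, 2.875]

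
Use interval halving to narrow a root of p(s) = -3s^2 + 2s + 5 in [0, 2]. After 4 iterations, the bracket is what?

[1.625, 1.75]

s = 1 gives p = 4, positive; keep [1, 2]
s = 1.5 gives p = 1.25, positive; keep [1.5, 2]
s = 1.75 gives p = -0.6875, negative; keep [1.5, 1.75]
s = 1.625 gives p = 0.3281, positive; keep [1.625, 1.75]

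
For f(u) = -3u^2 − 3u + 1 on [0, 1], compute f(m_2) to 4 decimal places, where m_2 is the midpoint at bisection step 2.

0.0625

midpoint 0.5: f = -1.25 < 0 → [0, 0.5]
midpoint 0.25: f = 0.0625 > 0 → [0.25, 0.5]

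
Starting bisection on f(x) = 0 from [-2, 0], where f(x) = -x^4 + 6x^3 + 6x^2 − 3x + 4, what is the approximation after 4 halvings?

f(-1) = 6 > 0, so the root lies in [-2, -1]
f(-1.5) = -3.3125 < 0, so the root lies in [-1.5, -1]
f(-1.25) = 2.964844 > 0, so the root lies in [-1.5, -1.25]
f(-1.375) = 0.2966 > 0, so the root lies in [-1.5, -1.375]

-1.375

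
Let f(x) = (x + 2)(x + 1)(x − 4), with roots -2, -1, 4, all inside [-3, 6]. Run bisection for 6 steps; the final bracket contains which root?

midpoint 1.5: f = -21.875 < 0 → [1.5, 6]
midpoint 3.75: f = -6.828125 < 0 → [3.75, 6]
midpoint 4.875: f = 35.341797 > 0 → [3.75, 4.875]
midpoint 4.3125: f = 10.4797 > 0 → [3.75, 4.3125]
midpoint 4.03125: f = 0.9483 > 0 → [3.75, 4.03125]
midpoint 3.890625: f = -3.151 < 0 → [3.890625, 4.03125]

4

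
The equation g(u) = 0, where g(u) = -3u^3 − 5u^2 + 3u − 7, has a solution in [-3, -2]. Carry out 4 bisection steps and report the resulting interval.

u = -2.5 gives g = 1.125, positive; keep [-2.5, -2]
u = -2.25 gives g = -4.890625, negative; keep [-2.5, -2.25]
u = -2.375 gives g = -2.138672, negative; keep [-2.5, -2.375]
u = -2.4375 gives g = -0.573, negative; keep [-2.5, -2.4375]

[-2.5, -2.4375]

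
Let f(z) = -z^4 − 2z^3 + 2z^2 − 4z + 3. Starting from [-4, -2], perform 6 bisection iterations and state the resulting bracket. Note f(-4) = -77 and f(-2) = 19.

z = -3 gives f = 6, positive; keep [-4, -3]
z = -3.5 gives f = -22.8125, negative; keep [-3.5, -3]
z = -3.25 gives f = -5.785156, negative; keep [-3.25, -3]
z = -3.125 gives f = 0.699, positive; keep [-3.25, -3.125]
z = -3.1875 gives f = -2.3875, negative; keep [-3.1875, -3.125]
z = -3.15625 gives f = -0.8063, negative; keep [-3.15625, -3.125]

[-3.15625, -3.125]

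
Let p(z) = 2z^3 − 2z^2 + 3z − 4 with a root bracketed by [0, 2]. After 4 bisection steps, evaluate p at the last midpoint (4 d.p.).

p(1) = -1 < 0, so the root lies in [1, 2]
p(1.5) = 2.75 > 0, so the root lies in [1, 1.5]
p(1.25) = 0.53125 > 0, so the root lies in [1, 1.25]
p(1.125) = -0.3086 < 0, so the root lies in [1.125, 1.25]

-0.3086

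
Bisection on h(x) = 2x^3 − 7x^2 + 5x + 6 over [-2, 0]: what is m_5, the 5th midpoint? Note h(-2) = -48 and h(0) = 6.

m = -1, h(m) = -8 (−); new bracket [-1, 0]
m = -0.5, h(m) = 1.5 (+); new bracket [-1, -0.5]
m = -0.75, h(m) = -2.53125 (−); new bracket [-0.75, -0.5]
m = -0.625, h(m) = -0.3477 (−); new bracket [-0.625, -0.5]
m = -0.5625, h(m) = 0.6167 (+); new bracket [-0.625, -0.5625]

-0.5625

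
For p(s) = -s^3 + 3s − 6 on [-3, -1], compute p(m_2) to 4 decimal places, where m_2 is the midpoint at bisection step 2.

2.1250

m = -2, p(m) = -4 (−); new bracket [-3, -2]
m = -2.5, p(m) = 2.125 (+); new bracket [-2.5, -2]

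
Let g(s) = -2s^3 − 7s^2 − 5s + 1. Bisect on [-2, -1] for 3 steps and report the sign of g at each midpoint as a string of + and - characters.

-+-

midpoint -1.5: g = -0.5 < 0 → [-1.5, -1]
midpoint -1.25: g = 0.21875 > 0 → [-1.5, -1.25]
midpoint -1.375: g = -0.160156 < 0 → [-1.375, -1.25]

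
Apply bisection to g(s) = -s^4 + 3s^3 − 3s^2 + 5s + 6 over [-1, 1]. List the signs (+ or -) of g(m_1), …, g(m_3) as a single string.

++-

midpoint 0: g = 6 > 0 → [-1, 0]
midpoint -0.5: g = 2.3125 > 0 → [-1, -0.5]
midpoint -0.75: g = -1.019531 < 0 → [-0.75, -0.5]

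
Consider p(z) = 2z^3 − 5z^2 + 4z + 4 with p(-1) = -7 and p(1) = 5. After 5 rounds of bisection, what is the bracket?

[-0.5625, -0.5]

p(0) = 4 > 0, so the root lies in [-1, 0]
p(-0.5) = 0.5 > 0, so the root lies in [-1, -0.5]
p(-0.75) = -2.65625 < 0, so the root lies in [-0.75, -0.5]
p(-0.625) = -0.9414 < 0, so the root lies in [-0.625, -0.5]
p(-0.5625) = -0.188 < 0, so the root lies in [-0.5625, -0.5]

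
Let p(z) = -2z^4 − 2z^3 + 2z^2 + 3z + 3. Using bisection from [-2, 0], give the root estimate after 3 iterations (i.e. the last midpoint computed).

-1.25

z = -1 gives p = 2, positive; keep [-2, -1]
z = -1.5 gives p = -0.375, negative; keep [-1.5, -1]
z = -1.25 gives p = 1.398438, positive; keep [-1.5, -1.25]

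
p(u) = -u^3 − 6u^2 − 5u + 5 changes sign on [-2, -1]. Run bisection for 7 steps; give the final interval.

[-1.859375, -1.8515625]

u = -1.5 gives p = 2.375, positive; keep [-2, -1.5]
u = -1.75 gives p = 0.734375, positive; keep [-2, -1.75]
u = -1.875 gives p = -0.126953, negative; keep [-1.875, -1.75]
u = -1.8125 gives p = 0.3059, positive; keep [-1.875, -1.8125]
u = -1.84375 gives p = 0.0899, positive; keep [-1.875, -1.84375]
u = -1.859375 gives p = -0.0184, negative; keep [-1.859375, -1.84375]
u = -1.8515625 gives p = 0.0358, positive; keep [-1.859375, -1.8515625]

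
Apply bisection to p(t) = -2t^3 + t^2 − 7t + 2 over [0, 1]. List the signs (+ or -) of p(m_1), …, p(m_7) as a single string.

-+--+-+

p(0.5) = -1.5 < 0, so the root lies in [0, 0.5]
p(0.25) = 0.28125 > 0, so the root lies in [0.25, 0.5]
p(0.375) = -0.589844 < 0, so the root lies in [0.25, 0.375]
p(0.3125) = -0.1509 < 0, so the root lies in [0.25, 0.3125]
p(0.28125) = 0.0659 > 0, so the root lies in [0.28125, 0.3125]
p(0.296875) = -0.0423 < 0, so the root lies in [0.28125, 0.296875]
p(0.2890625) = 0.0118 > 0, so the root lies in [0.2890625, 0.296875]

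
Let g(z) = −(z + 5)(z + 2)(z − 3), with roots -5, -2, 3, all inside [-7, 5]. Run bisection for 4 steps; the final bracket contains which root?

3

g(-1) = 16 > 0, so the root lies in [-1, 5]
g(2) = 28 > 0, so the root lies in [2, 5]
g(3.5) = -23.375 < 0, so the root lies in [2, 3.5]
g(2.75) = 9.2031 > 0, so the root lies in [2.75, 3.5]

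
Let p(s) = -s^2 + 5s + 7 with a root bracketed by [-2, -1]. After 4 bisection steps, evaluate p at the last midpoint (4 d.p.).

-0.3477

m = -1.5, p(m) = -2.75 (−); new bracket [-1.5, -1]
m = -1.25, p(m) = -0.8125 (−); new bracket [-1.25, -1]
m = -1.125, p(m) = 0.109375 (+); new bracket [-1.25, -1.125]
m = -1.1875, p(m) = -0.3477 (−); new bracket [-1.1875, -1.125]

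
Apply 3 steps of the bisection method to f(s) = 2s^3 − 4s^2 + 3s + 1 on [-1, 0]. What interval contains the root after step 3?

s = -0.5 gives f = -1.75, negative; keep [-0.5, 0]
s = -0.25 gives f = -0.03125, negative; keep [-0.25, 0]
s = -0.125 gives f = 0.558594, positive; keep [-0.25, -0.125]

[-0.25, -0.125]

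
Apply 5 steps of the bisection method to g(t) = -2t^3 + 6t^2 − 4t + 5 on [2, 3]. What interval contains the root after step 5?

[2.59375, 2.625]

t = 2.5 gives g = 1.25, positive; keep [2.5, 3]
t = 2.75 gives g = -2.21875, negative; keep [2.5, 2.75]
t = 2.625 gives g = -0.332031, negative; keep [2.5, 2.625]
t = 2.5625 gives g = 0.4956, positive; keep [2.5625, 2.625]
t = 2.59375 gives g = 0.0911, positive; keep [2.59375, 2.625]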